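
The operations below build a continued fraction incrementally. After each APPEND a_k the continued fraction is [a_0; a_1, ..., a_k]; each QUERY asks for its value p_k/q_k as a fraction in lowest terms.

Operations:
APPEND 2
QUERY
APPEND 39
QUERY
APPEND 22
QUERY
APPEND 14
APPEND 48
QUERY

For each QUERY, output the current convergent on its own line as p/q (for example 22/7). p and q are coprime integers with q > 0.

2/1
79/39
1740/859
1174812/579979

APPEND 2: p_0 = 2·1 + 0 = 2, q_0 = 2·0 + 1 = 1 → 2/1
APPEND 39: p_1 = 39·2 + 1 = 79, q_1 = 39·1 + 0 = 39 → 79/39
APPEND 22: p_2 = 22·79 + 2 = 1740, q_2 = 22·39 + 1 = 859 → 1740/859
APPEND 14: p_3 = 14·1740 + 79 = 24439, q_3 = 14·859 + 39 = 12065 → 24439/12065
APPEND 48: p_4 = 48·24439 + 1740 = 1174812, q_4 = 48·12065 + 859 = 579979 → 1174812/579979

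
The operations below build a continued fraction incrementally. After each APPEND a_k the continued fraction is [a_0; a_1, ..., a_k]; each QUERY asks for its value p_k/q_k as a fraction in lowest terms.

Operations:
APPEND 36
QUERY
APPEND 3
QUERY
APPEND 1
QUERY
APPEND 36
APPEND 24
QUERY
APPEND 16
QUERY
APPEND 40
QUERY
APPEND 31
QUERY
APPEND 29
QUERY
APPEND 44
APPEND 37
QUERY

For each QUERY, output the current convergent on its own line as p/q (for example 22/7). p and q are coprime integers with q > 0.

36/1
109/3
145/4
128041/3532
2053985/56659
82287441/2269892
2552964656/70423311
74118262465/2044545911
120833109247757/3333170951526

APPEND 36: p_0 = 36·1 + 0 = 36, q_0 = 36·0 + 1 = 1 → 36/1
APPEND 3: p_1 = 3·36 + 1 = 109, q_1 = 3·1 + 0 = 3 → 109/3
APPEND 1: p_2 = 1·109 + 36 = 145, q_2 = 1·3 + 1 = 4 → 145/4
APPEND 36: p_3 = 36·145 + 109 = 5329, q_3 = 36·4 + 3 = 147 → 5329/147
APPEND 24: p_4 = 24·5329 + 145 = 128041, q_4 = 24·147 + 4 = 3532 → 128041/3532
APPEND 16: p_5 = 16·128041 + 5329 = 2053985, q_5 = 16·3532 + 147 = 56659 → 2053985/56659
APPEND 40: p_6 = 40·2053985 + 128041 = 82287441, q_6 = 40·56659 + 3532 = 2269892 → 82287441/2269892
APPEND 31: p_7 = 31·82287441 + 2053985 = 2552964656, q_7 = 31·2269892 + 56659 = 70423311 → 2552964656/70423311
APPEND 29: p_8 = 29·2552964656 + 82287441 = 74118262465, q_8 = 29·70423311 + 2269892 = 2044545911 → 74118262465/2044545911
APPEND 44: p_9 = 44·74118262465 + 2552964656 = 3263756513116, q_9 = 44·2044545911 + 70423311 = 90030443395 → 3263756513116/90030443395
APPEND 37: p_10 = 37·3263756513116 + 74118262465 = 120833109247757, q_10 = 37·90030443395 + 2044545911 = 3333170951526 → 120833109247757/3333170951526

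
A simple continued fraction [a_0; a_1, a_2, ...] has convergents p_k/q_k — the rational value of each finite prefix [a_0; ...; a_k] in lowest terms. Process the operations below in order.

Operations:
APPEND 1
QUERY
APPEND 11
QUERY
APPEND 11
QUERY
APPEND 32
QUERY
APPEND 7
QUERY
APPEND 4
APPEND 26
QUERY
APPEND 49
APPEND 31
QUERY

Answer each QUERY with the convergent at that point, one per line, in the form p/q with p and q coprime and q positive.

1/1
12/11
133/122
4268/3915
30009/27527
3261913/2992125
4961961184/4551564713

APPEND 1: p_0 = 1·1 + 0 = 1, q_0 = 1·0 + 1 = 1 → 1/1
APPEND 11: p_1 = 11·1 + 1 = 12, q_1 = 11·1 + 0 = 11 → 12/11
APPEND 11: p_2 = 11·12 + 1 = 133, q_2 = 11·11 + 1 = 122 → 133/122
APPEND 32: p_3 = 32·133 + 12 = 4268, q_3 = 32·122 + 11 = 3915 → 4268/3915
APPEND 7: p_4 = 7·4268 + 133 = 30009, q_4 = 7·3915 + 122 = 27527 → 30009/27527
APPEND 4: p_5 = 4·30009 + 4268 = 124304, q_5 = 4·27527 + 3915 = 114023 → 124304/114023
APPEND 26: p_6 = 26·124304 + 30009 = 3261913, q_6 = 26·114023 + 27527 = 2992125 → 3261913/2992125
APPEND 49: p_7 = 49·3261913 + 124304 = 159958041, q_7 = 49·2992125 + 114023 = 146728148 → 159958041/146728148
APPEND 31: p_8 = 31·159958041 + 3261913 = 4961961184, q_8 = 31·146728148 + 2992125 = 4551564713 → 4961961184/4551564713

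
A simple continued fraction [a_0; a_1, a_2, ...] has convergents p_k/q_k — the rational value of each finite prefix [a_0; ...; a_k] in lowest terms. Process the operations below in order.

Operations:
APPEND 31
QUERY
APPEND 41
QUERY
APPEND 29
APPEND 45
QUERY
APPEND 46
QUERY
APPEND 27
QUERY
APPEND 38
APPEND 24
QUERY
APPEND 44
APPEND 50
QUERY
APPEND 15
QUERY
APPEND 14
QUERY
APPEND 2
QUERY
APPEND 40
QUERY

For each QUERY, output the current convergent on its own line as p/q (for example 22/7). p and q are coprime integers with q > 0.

31/1
1272/41
1662627/53591
76517761/2466376
2067642174/66645743
1889593731126/60906756383
4162928148226976/134182521029483
62527142994494557/2015420247727707
879542930071150774/28350065989217381
1821613003136796105/58715552226162469
73744063055542994974/2376972155035716141

APPEND 31: p_0 = 31·1 + 0 = 31, q_0 = 31·0 + 1 = 1 → 31/1
APPEND 41: p_1 = 41·31 + 1 = 1272, q_1 = 41·1 + 0 = 41 → 1272/41
APPEND 29: p_2 = 29·1272 + 31 = 36919, q_2 = 29·41 + 1 = 1190 → 36919/1190
APPEND 45: p_3 = 45·36919 + 1272 = 1662627, q_3 = 45·1190 + 41 = 53591 → 1662627/53591
APPEND 46: p_4 = 46·1662627 + 36919 = 76517761, q_4 = 46·53591 + 1190 = 2466376 → 76517761/2466376
APPEND 27: p_5 = 27·76517761 + 1662627 = 2067642174, q_5 = 27·2466376 + 53591 = 66645743 → 2067642174/66645743
APPEND 38: p_6 = 38·2067642174 + 76517761 = 78646920373, q_6 = 38·66645743 + 2466376 = 2535004610 → 78646920373/2535004610
APPEND 24: p_7 = 24·78646920373 + 2067642174 = 1889593731126, q_7 = 24·2535004610 + 66645743 = 60906756383 → 1889593731126/60906756383
APPEND 44: p_8 = 44·1889593731126 + 78646920373 = 83220771089917, q_8 = 44·60906756383 + 2535004610 = 2682432285462 → 83220771089917/2682432285462
APPEND 50: p_9 = 50·83220771089917 + 1889593731126 = 4162928148226976, q_9 = 50·2682432285462 + 60906756383 = 134182521029483 → 4162928148226976/134182521029483
APPEND 15: p_10 = 15·4162928148226976 + 83220771089917 = 62527142994494557, q_10 = 15·134182521029483 + 2682432285462 = 2015420247727707 → 62527142994494557/2015420247727707
APPEND 14: p_11 = 14·62527142994494557 + 4162928148226976 = 879542930071150774, q_11 = 14·2015420247727707 + 134182521029483 = 28350065989217381 → 879542930071150774/28350065989217381
APPEND 2: p_12 = 2·879542930071150774 + 62527142994494557 = 1821613003136796105, q_12 = 2·28350065989217381 + 2015420247727707 = 58715552226162469 → 1821613003136796105/58715552226162469
APPEND 40: p_13 = 40·1821613003136796105 + 879542930071150774 = 73744063055542994974, q_13 = 40·58715552226162469 + 28350065989217381 = 2376972155035716141 → 73744063055542994974/2376972155035716141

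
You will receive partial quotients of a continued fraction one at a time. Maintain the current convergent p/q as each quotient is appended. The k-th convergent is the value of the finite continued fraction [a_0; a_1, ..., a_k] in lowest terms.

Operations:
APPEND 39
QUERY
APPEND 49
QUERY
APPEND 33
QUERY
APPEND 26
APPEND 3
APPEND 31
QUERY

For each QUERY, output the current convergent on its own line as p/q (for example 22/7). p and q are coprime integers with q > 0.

APPEND 39: p_0 = 39·1 + 0 = 39, q_0 = 39·0 + 1 = 1 → 39/1
APPEND 49: p_1 = 49·39 + 1 = 1912, q_1 = 49·1 + 0 = 49 → 1912/49
APPEND 33: p_2 = 33·1912 + 39 = 63135, q_2 = 33·49 + 1 = 1618 → 63135/1618
APPEND 26: p_3 = 26·63135 + 1912 = 1643422, q_3 = 26·1618 + 49 = 42117 → 1643422/42117
APPEND 3: p_4 = 3·1643422 + 63135 = 4993401, q_4 = 3·42117 + 1618 = 127969 → 4993401/127969
APPEND 31: p_5 = 31·4993401 + 1643422 = 156438853, q_5 = 31·127969 + 42117 = 4009156 → 156438853/4009156

39/1
1912/49
63135/1618
156438853/4009156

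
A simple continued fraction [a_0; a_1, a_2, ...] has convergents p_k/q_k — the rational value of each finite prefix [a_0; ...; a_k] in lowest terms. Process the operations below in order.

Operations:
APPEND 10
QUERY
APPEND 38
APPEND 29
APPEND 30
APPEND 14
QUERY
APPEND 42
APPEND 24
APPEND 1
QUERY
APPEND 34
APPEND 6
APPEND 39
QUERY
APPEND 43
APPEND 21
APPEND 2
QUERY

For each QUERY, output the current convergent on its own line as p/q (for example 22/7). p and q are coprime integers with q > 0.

APPEND 10: p_0 = 10·1 + 0 = 10, q_0 = 10·0 + 1 = 1 → 10/1
APPEND 38: p_1 = 38·10 + 1 = 381, q_1 = 38·1 + 0 = 38 → 381/38
APPEND 29: p_2 = 29·381 + 10 = 11059, q_2 = 29·38 + 1 = 1103 → 11059/1103
APPEND 30: p_3 = 30·11059 + 381 = 332151, q_3 = 30·1103 + 38 = 33128 → 332151/33128
APPEND 14: p_4 = 14·332151 + 11059 = 4661173, q_4 = 14·33128 + 1103 = 464895 → 4661173/464895
APPEND 42: p_5 = 42·4661173 + 332151 = 196101417, q_5 = 42·464895 + 33128 = 19558718 → 196101417/19558718
APPEND 24: p_6 = 24·196101417 + 4661173 = 4711095181, q_6 = 24·19558718 + 464895 = 469874127 → 4711095181/469874127
APPEND 1: p_7 = 1·4711095181 + 196101417 = 4907196598, q_7 = 1·469874127 + 19558718 = 489432845 → 4907196598/489432845
APPEND 34: p_8 = 34·4907196598 + 4711095181 = 171555779513, q_8 = 34·489432845 + 469874127 = 17110590857 → 171555779513/17110590857
APPEND 6: p_9 = 6·171555779513 + 4907196598 = 1034241873676, q_9 = 6·17110590857 + 489432845 = 103152977987 → 1034241873676/103152977987
APPEND 39: p_10 = 39·1034241873676 + 171555779513 = 40506988852877, q_10 = 39·103152977987 + 17110590857 = 4040076732350 → 40506988852877/4040076732350
APPEND 43: p_11 = 43·40506988852877 + 1034241873676 = 1742834762547387, q_11 = 43·4040076732350 + 103152977987 = 173826452469037 → 1742834762547387/173826452469037
APPEND 21: p_12 = 21·1742834762547387 + 40506988852877 = 36640037002348004, q_12 = 21·173826452469037 + 4040076732350 = 3654395578582127 → 36640037002348004/3654395578582127
APPEND 2: p_13 = 2·36640037002348004 + 1742834762547387 = 75022908767243395, q_13 = 2·3654395578582127 + 173826452469037 = 7482617609633291 → 75022908767243395/7482617609633291

10/1
4661173/464895
4907196598/489432845
40506988852877/4040076732350
75022908767243395/7482617609633291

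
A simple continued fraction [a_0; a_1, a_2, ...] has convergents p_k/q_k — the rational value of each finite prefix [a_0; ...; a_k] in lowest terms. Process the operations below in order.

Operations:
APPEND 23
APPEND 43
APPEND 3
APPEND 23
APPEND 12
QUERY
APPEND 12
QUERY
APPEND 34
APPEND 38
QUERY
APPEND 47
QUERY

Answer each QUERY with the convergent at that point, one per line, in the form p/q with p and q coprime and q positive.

840941/36526
10161121/441345
13170285211/572047073
619349723972/26901254687

APPEND 23: p_0 = 23·1 + 0 = 23, q_0 = 23·0 + 1 = 1 → 23/1
APPEND 43: p_1 = 43·23 + 1 = 990, q_1 = 43·1 + 0 = 43 → 990/43
APPEND 3: p_2 = 3·990 + 23 = 2993, q_2 = 3·43 + 1 = 130 → 2993/130
APPEND 23: p_3 = 23·2993 + 990 = 69829, q_3 = 23·130 + 43 = 3033 → 69829/3033
APPEND 12: p_4 = 12·69829 + 2993 = 840941, q_4 = 12·3033 + 130 = 36526 → 840941/36526
APPEND 12: p_5 = 12·840941 + 69829 = 10161121, q_5 = 12·36526 + 3033 = 441345 → 10161121/441345
APPEND 34: p_6 = 34·10161121 + 840941 = 346319055, q_6 = 34·441345 + 36526 = 15042256 → 346319055/15042256
APPEND 38: p_7 = 38·346319055 + 10161121 = 13170285211, q_7 = 38·15042256 + 441345 = 572047073 → 13170285211/572047073
APPEND 47: p_8 = 47·13170285211 + 346319055 = 619349723972, q_8 = 47·572047073 + 15042256 = 26901254687 → 619349723972/26901254687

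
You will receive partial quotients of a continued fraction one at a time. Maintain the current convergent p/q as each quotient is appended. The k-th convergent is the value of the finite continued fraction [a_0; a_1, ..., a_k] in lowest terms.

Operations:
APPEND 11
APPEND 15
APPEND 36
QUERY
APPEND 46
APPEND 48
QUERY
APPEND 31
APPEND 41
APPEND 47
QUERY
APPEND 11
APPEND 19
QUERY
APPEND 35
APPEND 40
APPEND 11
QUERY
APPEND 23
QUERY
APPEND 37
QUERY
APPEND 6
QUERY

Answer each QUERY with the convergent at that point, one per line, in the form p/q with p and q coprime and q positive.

APPEND 11: p_0 = 11·1 + 0 = 11, q_0 = 11·0 + 1 = 1 → 11/1
APPEND 15: p_1 = 15·11 + 1 = 166, q_1 = 15·1 + 0 = 15 → 166/15
APPEND 36: p_2 = 36·166 + 11 = 5987, q_2 = 36·15 + 1 = 541 → 5987/541
APPEND 46: p_3 = 46·5987 + 166 = 275568, q_3 = 46·541 + 15 = 24901 → 275568/24901
APPEND 48: p_4 = 48·275568 + 5987 = 13233251, q_4 = 48·24901 + 541 = 1195789 → 13233251/1195789
APPEND 31: p_5 = 31·13233251 + 275568 = 410506349, q_5 = 31·1195789 + 24901 = 37094360 → 410506349/37094360
APPEND 41: p_6 = 41·410506349 + 13233251 = 16843993560, q_6 = 41·37094360 + 1195789 = 1522064549 → 16843993560/1522064549
APPEND 47: p_7 = 47·16843993560 + 410506349 = 792078203669, q_7 = 47·1522064549 + 37094360 = 71574128163 → 792078203669/71574128163
APPEND 11: p_8 = 11·792078203669 + 16843993560 = 8729704233919, q_8 = 11·71574128163 + 1522064549 = 788837474342 → 8729704233919/788837474342
APPEND 19: p_9 = 19·8729704233919 + 792078203669 = 166656458648130, q_9 = 19·788837474342 + 71574128163 = 15059486140661 → 166656458648130/15059486140661
APPEND 35: p_10 = 35·166656458648130 + 8729704233919 = 5841705756918469, q_10 = 35·15059486140661 + 788837474342 = 527870852397477 → 5841705756918469/527870852397477
APPEND 40: p_11 = 40·5841705756918469 + 166656458648130 = 233834886735386890, q_11 = 40·527870852397477 + 15059486140661 = 21129893582039741 → 233834886735386890/21129893582039741
APPEND 11: p_12 = 11·233834886735386890 + 5841705756918469 = 2578025459846174259, q_12 = 11·21129893582039741 + 527870852397477 = 232956700254834628 → 2578025459846174259/232956700254834628
APPEND 23: p_13 = 23·2578025459846174259 + 233834886735386890 = 59528420463197394847, q_13 = 23·232956700254834628 + 21129893582039741 = 5379133999443236185 → 59528420463197394847/5379133999443236185
APPEND 37: p_14 = 37·59528420463197394847 + 2578025459846174259 = 2205129582598149783598, q_14 = 37·5379133999443236185 + 232956700254834628 = 199260914679654573473 → 2205129582598149783598/199260914679654573473
APPEND 6: p_15 = 6·2205129582598149783598 + 59528420463197394847 = 13290305916052096096435, q_15 = 6·199260914679654573473 + 5379133999443236185 = 1200944622077370677023 → 13290305916052096096435/1200944622077370677023

5987/541
13233251/1195789
792078203669/71574128163
166656458648130/15059486140661
2578025459846174259/232956700254834628
59528420463197394847/5379133999443236185
2205129582598149783598/199260914679654573473
13290305916052096096435/1200944622077370677023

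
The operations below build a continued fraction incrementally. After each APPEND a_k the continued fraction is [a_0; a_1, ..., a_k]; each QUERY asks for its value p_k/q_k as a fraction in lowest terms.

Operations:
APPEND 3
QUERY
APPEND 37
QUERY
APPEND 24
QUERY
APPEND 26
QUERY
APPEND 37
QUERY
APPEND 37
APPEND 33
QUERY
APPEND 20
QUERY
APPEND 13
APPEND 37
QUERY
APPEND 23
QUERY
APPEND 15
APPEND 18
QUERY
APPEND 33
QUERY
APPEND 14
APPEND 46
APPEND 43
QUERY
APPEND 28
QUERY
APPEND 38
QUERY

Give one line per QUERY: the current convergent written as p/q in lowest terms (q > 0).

3/1
112/37
2691/889
70078/23151
2595577/857476
3174107668/1048599655
63578259787/21003742863
30762163201050/10162602247201
708359445109049/234013948942497
192519128562171179/63600707003866305
6363787396391485692/2102343702963972721
176969731817891873230549/58463801212707930452624
4959265989651558818600946/1638345371276755992928547
188629077338577126980066497/62315587909729435661737410

APPEND 3: p_0 = 3·1 + 0 = 3, q_0 = 3·0 + 1 = 1 → 3/1
APPEND 37: p_1 = 37·3 + 1 = 112, q_1 = 37·1 + 0 = 37 → 112/37
APPEND 24: p_2 = 24·112 + 3 = 2691, q_2 = 24·37 + 1 = 889 → 2691/889
APPEND 26: p_3 = 26·2691 + 112 = 70078, q_3 = 26·889 + 37 = 23151 → 70078/23151
APPEND 37: p_4 = 37·70078 + 2691 = 2595577, q_4 = 37·23151 + 889 = 857476 → 2595577/857476
APPEND 37: p_5 = 37·2595577 + 70078 = 96106427, q_5 = 37·857476 + 23151 = 31749763 → 96106427/31749763
APPEND 33: p_6 = 33·96106427 + 2595577 = 3174107668, q_6 = 33·31749763 + 857476 = 1048599655 → 3174107668/1048599655
APPEND 20: p_7 = 20·3174107668 + 96106427 = 63578259787, q_7 = 20·1048599655 + 31749763 = 21003742863 → 63578259787/21003742863
APPEND 13: p_8 = 13·63578259787 + 3174107668 = 829691484899, q_8 = 13·21003742863 + 1048599655 = 274097256874 → 829691484899/274097256874
APPEND 37: p_9 = 37·829691484899 + 63578259787 = 30762163201050, q_9 = 37·274097256874 + 21003742863 = 10162602247201 → 30762163201050/10162602247201
APPEND 23: p_10 = 23·30762163201050 + 829691484899 = 708359445109049, q_10 = 23·10162602247201 + 274097256874 = 234013948942497 → 708359445109049/234013948942497
APPEND 15: p_11 = 15·708359445109049 + 30762163201050 = 10656153839836785, q_11 = 15·234013948942497 + 10162602247201 = 3520371836384656 → 10656153839836785/3520371836384656
APPEND 18: p_12 = 18·10656153839836785 + 708359445109049 = 192519128562171179, q_12 = 18·3520371836384656 + 234013948942497 = 63600707003866305 → 192519128562171179/63600707003866305
APPEND 33: p_13 = 33·192519128562171179 + 10656153839836785 = 6363787396391485692, q_13 = 33·63600707003866305 + 3520371836384656 = 2102343702963972721 → 6363787396391485692/2102343702963972721
APPEND 14: p_14 = 14·6363787396391485692 + 192519128562171179 = 89285542678042970867, q_14 = 14·2102343702963972721 + 63600707003866305 = 29496412548499484399 → 89285542678042970867/29496412548499484399
APPEND 46: p_15 = 46·89285542678042970867 + 6363787396391485692 = 4113498750586368145574, q_15 = 46·29496412548499484399 + 2102343702963972721 = 1358937320933940255075 → 4113498750586368145574/1358937320933940255075
APPEND 43: p_16 = 43·4113498750586368145574 + 89285542678042970867 = 176969731817891873230549, q_16 = 43·1358937320933940255075 + 29496412548499484399 = 58463801212707930452624 → 176969731817891873230549/58463801212707930452624
APPEND 28: p_17 = 28·176969731817891873230549 + 4113498750586368145574 = 4959265989651558818600946, q_17 = 28·58463801212707930452624 + 1358937320933940255075 = 1638345371276755992928547 → 4959265989651558818600946/1638345371276755992928547
APPEND 38: p_18 = 38·4959265989651558818600946 + 176969731817891873230549 = 188629077338577126980066497, q_18 = 38·1638345371276755992928547 + 58463801212707930452624 = 62315587909729435661737410 → 188629077338577126980066497/62315587909729435661737410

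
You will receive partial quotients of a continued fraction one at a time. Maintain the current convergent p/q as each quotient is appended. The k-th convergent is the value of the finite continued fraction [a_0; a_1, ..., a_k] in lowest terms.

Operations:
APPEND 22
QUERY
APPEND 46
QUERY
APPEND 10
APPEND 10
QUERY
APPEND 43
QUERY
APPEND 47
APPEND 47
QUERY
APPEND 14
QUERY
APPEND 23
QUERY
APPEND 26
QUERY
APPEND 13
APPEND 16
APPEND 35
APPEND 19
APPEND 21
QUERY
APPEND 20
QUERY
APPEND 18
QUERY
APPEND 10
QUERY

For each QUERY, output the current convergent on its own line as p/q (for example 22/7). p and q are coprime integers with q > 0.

22/1
1013/46
102533/4656
4419071/200669
9770965961/443697322
137001322324/6221198607
3160801379413/143531265283
82317837187062/3738034095965
242361683208933909486/11005588416174438673
4858745887268604535837/220634535732121125050
87699787654043815554552/3982427231594354689573
881856622427706760081357/40044906851675668020780

APPEND 22: p_0 = 22·1 + 0 = 22, q_0 = 22·0 + 1 = 1 → 22/1
APPEND 46: p_1 = 46·22 + 1 = 1013, q_1 = 46·1 + 0 = 46 → 1013/46
APPEND 10: p_2 = 10·1013 + 22 = 10152, q_2 = 10·46 + 1 = 461 → 10152/461
APPEND 10: p_3 = 10·10152 + 1013 = 102533, q_3 = 10·461 + 46 = 4656 → 102533/4656
APPEND 43: p_4 = 43·102533 + 10152 = 4419071, q_4 = 43·4656 + 461 = 200669 → 4419071/200669
APPEND 47: p_5 = 47·4419071 + 102533 = 207798870, q_5 = 47·200669 + 4656 = 9436099 → 207798870/9436099
APPEND 47: p_6 = 47·207798870 + 4419071 = 9770965961, q_6 = 47·9436099 + 200669 = 443697322 → 9770965961/443697322
APPEND 14: p_7 = 14·9770965961 + 207798870 = 137001322324, q_7 = 14·443697322 + 9436099 = 6221198607 → 137001322324/6221198607
APPEND 23: p_8 = 23·137001322324 + 9770965961 = 3160801379413, q_8 = 23·6221198607 + 443697322 = 143531265283 → 3160801379413/143531265283
APPEND 26: p_9 = 26·3160801379413 + 137001322324 = 82317837187062, q_9 = 26·143531265283 + 6221198607 = 3738034095965 → 82317837187062/3738034095965
APPEND 13: p_10 = 13·82317837187062 + 3160801379413 = 1073292684811219, q_10 = 13·3738034095965 + 143531265283 = 48737974512828 → 1073292684811219/48737974512828
APPEND 16: p_11 = 16·1073292684811219 + 82317837187062 = 17255000794166566, q_11 = 16·48737974512828 + 3738034095965 = 783545626301213 → 17255000794166566/783545626301213
APPEND 35: p_12 = 35·17255000794166566 + 1073292684811219 = 604998320480641029, q_12 = 35·783545626301213 + 48737974512828 = 27472834895055283 → 604998320480641029/27472834895055283
APPEND 19: p_13 = 19·604998320480641029 + 17255000794166566 = 11512223089926346117, q_13 = 19·27472834895055283 + 783545626301213 = 522767408632351590 → 11512223089926346117/522767408632351590
APPEND 21: p_14 = 21·11512223089926346117 + 604998320480641029 = 242361683208933909486, q_14 = 21·522767408632351590 + 27472834895055283 = 11005588416174438673 → 242361683208933909486/11005588416174438673
APPEND 20: p_15 = 20·242361683208933909486 + 11512223089926346117 = 4858745887268604535837, q_15 = 20·11005588416174438673 + 522767408632351590 = 220634535732121125050 → 4858745887268604535837/220634535732121125050
APPEND 18: p_16 = 18·4858745887268604535837 + 242361683208933909486 = 87699787654043815554552, q_16 = 18·220634535732121125050 + 11005588416174438673 = 3982427231594354689573 → 87699787654043815554552/3982427231594354689573
APPEND 10: p_17 = 10·87699787654043815554552 + 4858745887268604535837 = 881856622427706760081357, q_17 = 10·3982427231594354689573 + 220634535732121125050 = 40044906851675668020780 → 881856622427706760081357/40044906851675668020780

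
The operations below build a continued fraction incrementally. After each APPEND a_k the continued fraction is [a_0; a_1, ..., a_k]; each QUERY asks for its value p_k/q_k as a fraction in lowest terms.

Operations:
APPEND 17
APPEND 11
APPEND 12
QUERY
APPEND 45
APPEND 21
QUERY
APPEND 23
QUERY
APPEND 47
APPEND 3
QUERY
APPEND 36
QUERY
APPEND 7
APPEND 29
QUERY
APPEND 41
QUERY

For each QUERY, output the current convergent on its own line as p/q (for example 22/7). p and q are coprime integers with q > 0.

2273/133
2154206/126049
49649211/2905123
7056650580/412905613
256375088003/15001268898
52505160819432/3072233117969
2154513275863313/126066979624628

APPEND 17: p_0 = 17·1 + 0 = 17, q_0 = 17·0 + 1 = 1 → 17/1
APPEND 11: p_1 = 11·17 + 1 = 188, q_1 = 11·1 + 0 = 11 → 188/11
APPEND 12: p_2 = 12·188 + 17 = 2273, q_2 = 12·11 + 1 = 133 → 2273/133
APPEND 45: p_3 = 45·2273 + 188 = 102473, q_3 = 45·133 + 11 = 5996 → 102473/5996
APPEND 21: p_4 = 21·102473 + 2273 = 2154206, q_4 = 21·5996 + 133 = 126049 → 2154206/126049
APPEND 23: p_5 = 23·2154206 + 102473 = 49649211, q_5 = 23·126049 + 5996 = 2905123 → 49649211/2905123
APPEND 47: p_6 = 47·49649211 + 2154206 = 2335667123, q_6 = 47·2905123 + 126049 = 136666830 → 2335667123/136666830
APPEND 3: p_7 = 3·2335667123 + 49649211 = 7056650580, q_7 = 3·136666830 + 2905123 = 412905613 → 7056650580/412905613
APPEND 36: p_8 = 36·7056650580 + 2335667123 = 256375088003, q_8 = 36·412905613 + 136666830 = 15001268898 → 256375088003/15001268898
APPEND 7: p_9 = 7·256375088003 + 7056650580 = 1801682266601, q_9 = 7·15001268898 + 412905613 = 105421787899 → 1801682266601/105421787899
APPEND 29: p_10 = 29·1801682266601 + 256375088003 = 52505160819432, q_10 = 29·105421787899 + 15001268898 = 3072233117969 → 52505160819432/3072233117969
APPEND 41: p_11 = 41·52505160819432 + 1801682266601 = 2154513275863313, q_11 = 41·3072233117969 + 105421787899 = 126066979624628 → 2154513275863313/126066979624628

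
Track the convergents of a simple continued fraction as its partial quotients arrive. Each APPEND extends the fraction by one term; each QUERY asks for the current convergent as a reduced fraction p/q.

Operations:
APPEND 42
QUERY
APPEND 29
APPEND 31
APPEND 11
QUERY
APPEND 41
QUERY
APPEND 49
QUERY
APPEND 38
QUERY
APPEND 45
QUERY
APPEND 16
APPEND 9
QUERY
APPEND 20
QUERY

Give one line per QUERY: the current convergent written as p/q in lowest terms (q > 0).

APPEND 42: p_0 = 42·1 + 0 = 42, q_0 = 42·0 + 1 = 1 → 42/1
APPEND 29: p_1 = 29·42 + 1 = 1219, q_1 = 29·1 + 0 = 29 → 1219/29
APPEND 31: p_2 = 31·1219 + 42 = 37831, q_2 = 31·29 + 1 = 900 → 37831/900
APPEND 11: p_3 = 11·37831 + 1219 = 417360, q_3 = 11·900 + 29 = 9929 → 417360/9929
APPEND 41: p_4 = 41·417360 + 37831 = 17149591, q_4 = 41·9929 + 900 = 407989 → 17149591/407989
APPEND 49: p_5 = 49·17149591 + 417360 = 840747319, q_5 = 49·407989 + 9929 = 20001390 → 840747319/20001390
APPEND 38: p_6 = 38·840747319 + 17149591 = 31965547713, q_6 = 38·20001390 + 407989 = 760460809 → 31965547713/760460809
APPEND 45: p_7 = 45·31965547713 + 840747319 = 1439290394404, q_7 = 45·760460809 + 20001390 = 34240737795 → 1439290394404/34240737795
APPEND 16: p_8 = 16·1439290394404 + 31965547713 = 23060611858177, q_8 = 16·34240737795 + 760460809 = 548612265529 → 23060611858177/548612265529
APPEND 9: p_9 = 9·23060611858177 + 1439290394404 = 208984797117997, q_9 = 9·548612265529 + 34240737795 = 4971751127556 → 208984797117997/4971751127556
APPEND 20: p_10 = 20·208984797117997 + 23060611858177 = 4202756554218117, q_10 = 20·4971751127556 + 548612265529 = 99983634816649 → 4202756554218117/99983634816649

42/1
417360/9929
17149591/407989
840747319/20001390
31965547713/760460809
1439290394404/34240737795
208984797117997/4971751127556
4202756554218117/99983634816649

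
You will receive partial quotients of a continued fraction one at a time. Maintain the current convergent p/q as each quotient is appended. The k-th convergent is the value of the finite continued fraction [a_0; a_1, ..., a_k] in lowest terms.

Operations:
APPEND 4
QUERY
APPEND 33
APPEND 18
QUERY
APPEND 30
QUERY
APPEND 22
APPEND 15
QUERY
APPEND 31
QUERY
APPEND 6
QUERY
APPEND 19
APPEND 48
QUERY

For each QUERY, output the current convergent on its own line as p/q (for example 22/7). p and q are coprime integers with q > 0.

APPEND 4: p_0 = 4·1 + 0 = 4, q_0 = 4·0 + 1 = 1 → 4/1
APPEND 33: p_1 = 33·4 + 1 = 133, q_1 = 33·1 + 0 = 33 → 133/33
APPEND 18: p_2 = 18·133 + 4 = 2398, q_2 = 18·33 + 1 = 595 → 2398/595
APPEND 30: p_3 = 30·2398 + 133 = 72073, q_3 = 30·595 + 33 = 17883 → 72073/17883
APPEND 22: p_4 = 22·72073 + 2398 = 1588004, q_4 = 22·17883 + 595 = 394021 → 1588004/394021
APPEND 15: p_5 = 15·1588004 + 72073 = 23892133, q_5 = 15·394021 + 17883 = 5928198 → 23892133/5928198
APPEND 31: p_6 = 31·23892133 + 1588004 = 742244127, q_6 = 31·5928198 + 394021 = 184168159 → 742244127/184168159
APPEND 6: p_7 = 6·742244127 + 23892133 = 4477356895, q_7 = 6·184168159 + 5928198 = 1110937152 → 4477356895/1110937152
APPEND 19: p_8 = 19·4477356895 + 742244127 = 85812025132, q_8 = 19·1110937152 + 184168159 = 21291974047 → 85812025132/21291974047
APPEND 48: p_9 = 48·85812025132 + 4477356895 = 4123454563231, q_9 = 48·21291974047 + 1110937152 = 1023125691408 → 4123454563231/1023125691408

4/1
2398/595
72073/17883
23892133/5928198
742244127/184168159
4477356895/1110937152
4123454563231/1023125691408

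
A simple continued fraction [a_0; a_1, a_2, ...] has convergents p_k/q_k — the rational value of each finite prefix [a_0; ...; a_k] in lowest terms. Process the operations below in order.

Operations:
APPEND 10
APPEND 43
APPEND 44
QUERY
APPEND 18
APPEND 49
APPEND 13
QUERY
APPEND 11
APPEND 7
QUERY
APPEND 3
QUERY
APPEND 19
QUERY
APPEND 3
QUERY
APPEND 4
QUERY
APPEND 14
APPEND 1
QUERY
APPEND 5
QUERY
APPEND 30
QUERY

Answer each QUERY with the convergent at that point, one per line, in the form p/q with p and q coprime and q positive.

APPEND 10: p_0 = 10·1 + 0 = 10, q_0 = 10·0 + 1 = 1 → 10/1
APPEND 43: p_1 = 43·10 + 1 = 431, q_1 = 43·1 + 0 = 43 → 431/43
APPEND 44: p_2 = 44·431 + 10 = 18974, q_2 = 44·43 + 1 = 1893 → 18974/1893
APPEND 18: p_3 = 18·18974 + 431 = 341963, q_3 = 18·1893 + 43 = 34117 → 341963/34117
APPEND 49: p_4 = 49·341963 + 18974 = 16775161, q_4 = 49·34117 + 1893 = 1673626 → 16775161/1673626
APPEND 13: p_5 = 13·16775161 + 341963 = 218419056, q_5 = 13·1673626 + 34117 = 21791255 → 218419056/21791255
APPEND 11: p_6 = 11·218419056 + 16775161 = 2419384777, q_6 = 11·21791255 + 1673626 = 241377431 → 2419384777/241377431
APPEND 7: p_7 = 7·2419384777 + 218419056 = 17154112495, q_7 = 7·241377431 + 21791255 = 1711433272 → 17154112495/1711433272
APPEND 3: p_8 = 3·17154112495 + 2419384777 = 53881722262, q_8 = 3·1711433272 + 241377431 = 5375677247 → 53881722262/5375677247
APPEND 19: p_9 = 19·53881722262 + 17154112495 = 1040906835473, q_9 = 19·5375677247 + 1711433272 = 103849300965 → 1040906835473/103849300965
APPEND 3: p_10 = 3·1040906835473 + 53881722262 = 3176602228681, q_10 = 3·103849300965 + 5375677247 = 316923580142 → 3176602228681/316923580142
APPEND 4: p_11 = 4·3176602228681 + 1040906835473 = 13747315750197, q_11 = 4·316923580142 + 103849300965 = 1371543621533 → 13747315750197/1371543621533
APPEND 14: p_12 = 14·13747315750197 + 3176602228681 = 195639022731439, q_12 = 14·1371543621533 + 316923580142 = 19518534281604 → 195639022731439/19518534281604
APPEND 1: p_13 = 1·195639022731439 + 13747315750197 = 209386338481636, q_13 = 1·19518534281604 + 1371543621533 = 20890077903137 → 209386338481636/20890077903137
APPEND 5: p_14 = 5·209386338481636 + 195639022731439 = 1242570715139619, q_14 = 5·20890077903137 + 19518534281604 = 123968923797289 → 1242570715139619/123968923797289
APPEND 30: p_15 = 30·1242570715139619 + 209386338481636 = 37486507792670206, q_15 = 30·123968923797289 + 20890077903137 = 3739957791821807 → 37486507792670206/3739957791821807

18974/1893
218419056/21791255
17154112495/1711433272
53881722262/5375677247
1040906835473/103849300965
3176602228681/316923580142
13747315750197/1371543621533
209386338481636/20890077903137
1242570715139619/123968923797289
37486507792670206/3739957791821807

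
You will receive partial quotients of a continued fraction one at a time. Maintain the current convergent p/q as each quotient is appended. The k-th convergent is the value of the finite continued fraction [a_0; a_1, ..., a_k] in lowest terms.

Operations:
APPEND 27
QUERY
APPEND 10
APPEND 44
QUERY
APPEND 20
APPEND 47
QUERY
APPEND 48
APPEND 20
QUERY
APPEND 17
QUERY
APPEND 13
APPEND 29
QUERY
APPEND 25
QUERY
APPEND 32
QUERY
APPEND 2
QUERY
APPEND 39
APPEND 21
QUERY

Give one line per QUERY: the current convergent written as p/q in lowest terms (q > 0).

27/1
11951/441
11258628/415451
10824327328/399425011
184554218011/6810175665
70075399900670/2585829726689
1754295026678221/64734674875881
56207516253603742/2074095425754881
114169327533885705/4212925526385643
94799206419111956682/3498154935577079761

APPEND 27: p_0 = 27·1 + 0 = 27, q_0 = 27·0 + 1 = 1 → 27/1
APPEND 10: p_1 = 10·27 + 1 = 271, q_1 = 10·1 + 0 = 10 → 271/10
APPEND 44: p_2 = 44·271 + 27 = 11951, q_2 = 44·10 + 1 = 441 → 11951/441
APPEND 20: p_3 = 20·11951 + 271 = 239291, q_3 = 20·441 + 10 = 8830 → 239291/8830
APPEND 47: p_4 = 47·239291 + 11951 = 11258628, q_4 = 47·8830 + 441 = 415451 → 11258628/415451
APPEND 48: p_5 = 48·11258628 + 239291 = 540653435, q_5 = 48·415451 + 8830 = 19950478 → 540653435/19950478
APPEND 20: p_6 = 20·540653435 + 11258628 = 10824327328, q_6 = 20·19950478 + 415451 = 399425011 → 10824327328/399425011
APPEND 17: p_7 = 17·10824327328 + 540653435 = 184554218011, q_7 = 17·399425011 + 19950478 = 6810175665 → 184554218011/6810175665
APPEND 13: p_8 = 13·184554218011 + 10824327328 = 2410029161471, q_8 = 13·6810175665 + 399425011 = 88931708656 → 2410029161471/88931708656
APPEND 29: p_9 = 29·2410029161471 + 184554218011 = 70075399900670, q_9 = 29·88931708656 + 6810175665 = 2585829726689 → 70075399900670/2585829726689
APPEND 25: p_10 = 25·70075399900670 + 2410029161471 = 1754295026678221, q_10 = 25·2585829726689 + 88931708656 = 64734674875881 → 1754295026678221/64734674875881
APPEND 32: p_11 = 32·1754295026678221 + 70075399900670 = 56207516253603742, q_11 = 32·64734674875881 + 2585829726689 = 2074095425754881 → 56207516253603742/2074095425754881
APPEND 2: p_12 = 2·56207516253603742 + 1754295026678221 = 114169327533885705, q_12 = 2·2074095425754881 + 64734674875881 = 4212925526385643 → 114169327533885705/4212925526385643
APPEND 39: p_13 = 39·114169327533885705 + 56207516253603742 = 4508811290075146237, q_13 = 39·4212925526385643 + 2074095425754881 = 166378190954794958 → 4508811290075146237/166378190954794958
APPEND 21: p_14 = 21·4508811290075146237 + 114169327533885705 = 94799206419111956682, q_14 = 21·166378190954794958 + 4212925526385643 = 3498154935577079761 → 94799206419111956682/3498154935577079761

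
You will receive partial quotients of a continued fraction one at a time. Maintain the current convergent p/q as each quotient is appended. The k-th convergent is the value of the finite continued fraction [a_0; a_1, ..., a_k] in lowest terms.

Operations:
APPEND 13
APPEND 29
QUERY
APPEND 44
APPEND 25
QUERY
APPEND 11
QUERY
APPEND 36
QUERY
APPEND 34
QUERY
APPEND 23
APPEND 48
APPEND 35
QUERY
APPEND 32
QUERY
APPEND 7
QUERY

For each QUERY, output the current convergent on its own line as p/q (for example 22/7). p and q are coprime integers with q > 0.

378/29
416503/31954
4598178/352771
165950911/12731710
5646929152/433230911
218803827805487/16786571798388
7007970312132272/537649628827151
49274596012731391/3780333973588445

APPEND 13: p_0 = 13·1 + 0 = 13, q_0 = 13·0 + 1 = 1 → 13/1
APPEND 29: p_1 = 29·13 + 1 = 378, q_1 = 29·1 + 0 = 29 → 378/29
APPEND 44: p_2 = 44·378 + 13 = 16645, q_2 = 44·29 + 1 = 1277 → 16645/1277
APPEND 25: p_3 = 25·16645 + 378 = 416503, q_3 = 25·1277 + 29 = 31954 → 416503/31954
APPEND 11: p_4 = 11·416503 + 16645 = 4598178, q_4 = 11·31954 + 1277 = 352771 → 4598178/352771
APPEND 36: p_5 = 36·4598178 + 416503 = 165950911, q_5 = 36·352771 + 31954 = 12731710 → 165950911/12731710
APPEND 34: p_6 = 34·165950911 + 4598178 = 5646929152, q_6 = 34·12731710 + 352771 = 433230911 → 5646929152/433230911
APPEND 23: p_7 = 23·5646929152 + 165950911 = 130045321407, q_7 = 23·433230911 + 12731710 = 9977042663 → 130045321407/9977042663
APPEND 48: p_8 = 48·130045321407 + 5646929152 = 6247822356688, q_8 = 48·9977042663 + 433230911 = 479331278735 → 6247822356688/479331278735
APPEND 35: p_9 = 35·6247822356688 + 130045321407 = 218803827805487, q_9 = 35·479331278735 + 9977042663 = 16786571798388 → 218803827805487/16786571798388
APPEND 32: p_10 = 32·218803827805487 + 6247822356688 = 7007970312132272, q_10 = 32·16786571798388 + 479331278735 = 537649628827151 → 7007970312132272/537649628827151
APPEND 7: p_11 = 7·7007970312132272 + 218803827805487 = 49274596012731391, q_11 = 7·537649628827151 + 16786571798388 = 3780333973588445 → 49274596012731391/3780333973588445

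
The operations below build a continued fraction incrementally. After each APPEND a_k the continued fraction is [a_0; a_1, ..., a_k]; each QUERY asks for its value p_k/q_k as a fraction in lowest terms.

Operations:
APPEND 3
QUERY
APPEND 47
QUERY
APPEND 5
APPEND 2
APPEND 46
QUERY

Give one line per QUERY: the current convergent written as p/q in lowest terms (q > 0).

3/1
142/47
72841/24110

APPEND 3: p_0 = 3·1 + 0 = 3, q_0 = 3·0 + 1 = 1 → 3/1
APPEND 47: p_1 = 47·3 + 1 = 142, q_1 = 47·1 + 0 = 47 → 142/47
APPEND 5: p_2 = 5·142 + 3 = 713, q_2 = 5·47 + 1 = 236 → 713/236
APPEND 2: p_3 = 2·713 + 142 = 1568, q_3 = 2·236 + 47 = 519 → 1568/519
APPEND 46: p_4 = 46·1568 + 713 = 72841, q_4 = 46·519 + 236 = 24110 → 72841/24110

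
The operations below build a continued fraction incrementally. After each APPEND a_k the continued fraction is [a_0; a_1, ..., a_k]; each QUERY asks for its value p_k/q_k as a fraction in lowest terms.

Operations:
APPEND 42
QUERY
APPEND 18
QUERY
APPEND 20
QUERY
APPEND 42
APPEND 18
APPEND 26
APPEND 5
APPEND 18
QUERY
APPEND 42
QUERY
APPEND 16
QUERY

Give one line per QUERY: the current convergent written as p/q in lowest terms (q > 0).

42/1
757/18
15182/361
27489352091/653646164
1156063318227/27489056519
18524502443723/440478550468

APPEND 42: p_0 = 42·1 + 0 = 42, q_0 = 42·0 + 1 = 1 → 42/1
APPEND 18: p_1 = 18·42 + 1 = 757, q_1 = 18·1 + 0 = 18 → 757/18
APPEND 20: p_2 = 20·757 + 42 = 15182, q_2 = 20·18 + 1 = 361 → 15182/361
APPEND 42: p_3 = 42·15182 + 757 = 638401, q_3 = 42·361 + 18 = 15180 → 638401/15180
APPEND 18: p_4 = 18·638401 + 15182 = 11506400, q_4 = 18·15180 + 361 = 273601 → 11506400/273601
APPEND 26: p_5 = 26·11506400 + 638401 = 299804801, q_5 = 26·273601 + 15180 = 7128806 → 299804801/7128806
APPEND 5: p_6 = 5·299804801 + 11506400 = 1510530405, q_6 = 5·7128806 + 273601 = 35917631 → 1510530405/35917631
APPEND 18: p_7 = 18·1510530405 + 299804801 = 27489352091, q_7 = 18·35917631 + 7128806 = 653646164 → 27489352091/653646164
APPEND 42: p_8 = 42·27489352091 + 1510530405 = 1156063318227, q_8 = 42·653646164 + 35917631 = 27489056519 → 1156063318227/27489056519
APPEND 16: p_9 = 16·1156063318227 + 27489352091 = 18524502443723, q_9 = 16·27489056519 + 653646164 = 440478550468 → 18524502443723/440478550468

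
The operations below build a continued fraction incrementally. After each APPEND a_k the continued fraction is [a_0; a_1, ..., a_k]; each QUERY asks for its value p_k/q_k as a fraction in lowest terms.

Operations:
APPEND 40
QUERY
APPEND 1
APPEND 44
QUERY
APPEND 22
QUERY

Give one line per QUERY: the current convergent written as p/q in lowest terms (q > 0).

40/1
1844/45
40609/991

APPEND 40: p_0 = 40·1 + 0 = 40, q_0 = 40·0 + 1 = 1 → 40/1
APPEND 1: p_1 = 1·40 + 1 = 41, q_1 = 1·1 + 0 = 1 → 41/1
APPEND 44: p_2 = 44·41 + 40 = 1844, q_2 = 44·1 + 1 = 45 → 1844/45
APPEND 22: p_3 = 22·1844 + 41 = 40609, q_3 = 22·45 + 1 = 991 → 40609/991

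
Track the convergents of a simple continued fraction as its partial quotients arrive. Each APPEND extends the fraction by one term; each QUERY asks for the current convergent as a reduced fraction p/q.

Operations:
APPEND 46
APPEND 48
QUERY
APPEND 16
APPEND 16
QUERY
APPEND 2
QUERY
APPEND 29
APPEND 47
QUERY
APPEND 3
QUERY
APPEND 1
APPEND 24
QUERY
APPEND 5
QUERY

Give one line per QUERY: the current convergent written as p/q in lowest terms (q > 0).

APPEND 46: p_0 = 46·1 + 0 = 46, q_0 = 46·0 + 1 = 1 → 46/1
APPEND 48: p_1 = 48·46 + 1 = 2209, q_1 = 48·1 + 0 = 48 → 2209/48
APPEND 16: p_2 = 16·2209 + 46 = 35390, q_2 = 16·48 + 1 = 769 → 35390/769
APPEND 16: p_3 = 16·35390 + 2209 = 568449, q_3 = 16·769 + 48 = 12352 → 568449/12352
APPEND 2: p_4 = 2·568449 + 35390 = 1172288, q_4 = 2·12352 + 769 = 25473 → 1172288/25473
APPEND 29: p_5 = 29·1172288 + 568449 = 34564801, q_5 = 29·25473 + 12352 = 751069 → 34564801/751069
APPEND 47: p_6 = 47·34564801 + 1172288 = 1625717935, q_6 = 47·751069 + 25473 = 35325716 → 1625717935/35325716
APPEND 3: p_7 = 3·1625717935 + 34564801 = 4911718606, q_7 = 3·35325716 + 751069 = 106728217 → 4911718606/106728217
APPEND 1: p_8 = 1·4911718606 + 1625717935 = 6537436541, q_8 = 1·106728217 + 35325716 = 142053933 → 6537436541/142053933
APPEND 24: p_9 = 24·6537436541 + 4911718606 = 161810195590, q_9 = 24·142053933 + 106728217 = 3516022609 → 161810195590/3516022609
APPEND 5: p_10 = 5·161810195590 + 6537436541 = 815588414491, q_10 = 5·3516022609 + 142053933 = 17722166978 → 815588414491/17722166978

2209/48
568449/12352
1172288/25473
1625717935/35325716
4911718606/106728217
161810195590/3516022609
815588414491/17722166978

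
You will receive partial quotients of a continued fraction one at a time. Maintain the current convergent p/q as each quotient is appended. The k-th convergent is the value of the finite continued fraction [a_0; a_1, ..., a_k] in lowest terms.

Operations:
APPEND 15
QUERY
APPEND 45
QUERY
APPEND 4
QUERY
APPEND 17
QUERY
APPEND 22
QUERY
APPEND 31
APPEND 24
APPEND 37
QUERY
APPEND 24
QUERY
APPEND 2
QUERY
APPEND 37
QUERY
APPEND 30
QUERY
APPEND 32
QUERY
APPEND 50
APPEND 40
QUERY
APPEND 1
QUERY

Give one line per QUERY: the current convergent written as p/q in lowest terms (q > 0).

APPEND 15: p_0 = 15·1 + 0 = 15, q_0 = 15·0 + 1 = 1 → 15/1
APPEND 45: p_1 = 45·15 + 1 = 676, q_1 = 45·1 + 0 = 45 → 676/45
APPEND 4: p_2 = 4·676 + 15 = 2719, q_2 = 4·45 + 1 = 181 → 2719/181
APPEND 17: p_3 = 17·2719 + 676 = 46899, q_3 = 17·181 + 45 = 3122 → 46899/3122
APPEND 22: p_4 = 22·46899 + 2719 = 1034497, q_4 = 22·3122 + 181 = 68865 → 1034497/68865
APPEND 31: p_5 = 31·1034497 + 46899 = 32116306, q_5 = 31·68865 + 3122 = 2137937 → 32116306/2137937
APPEND 24: p_6 = 24·32116306 + 1034497 = 771825841, q_6 = 24·2137937 + 68865 = 51379353 → 771825841/51379353
APPEND 37: p_7 = 37·771825841 + 32116306 = 28589672423, q_7 = 37·51379353 + 2137937 = 1903173998 → 28589672423/1903173998
APPEND 24: p_8 = 24·28589672423 + 771825841 = 686923963993, q_8 = 24·1903173998 + 51379353 = 45727555305 → 686923963993/45727555305
APPEND 2: p_9 = 2·686923963993 + 28589672423 = 1402437600409, q_9 = 2·45727555305 + 1903173998 = 93358284608 → 1402437600409/93358284608
APPEND 37: p_10 = 37·1402437600409 + 686923963993 = 52577115179126, q_10 = 37·93358284608 + 45727555305 = 3499984085801 → 52577115179126/3499984085801
APPEND 30: p_11 = 30·52577115179126 + 1402437600409 = 1578715892974189, q_11 = 30·3499984085801 + 93358284608 = 105092880858638 → 1578715892974189/105092880858638
APPEND 32: p_12 = 32·1578715892974189 + 52577115179126 = 50571485690353174, q_12 = 32·105092880858638 + 3499984085801 = 3366472171562217 → 50571485690353174/3366472171562217
APPEND 50: p_13 = 50·50571485690353174 + 1578715892974189 = 2530153000410632889, q_13 = 50·3366472171562217 + 105092880858638 = 168428701458969488 → 2530153000410632889/168428701458969488
APPEND 40: p_14 = 40·2530153000410632889 + 50571485690353174 = 101256691502115668734, q_14 = 40·168428701458969488 + 3366472171562217 = 6740514530530341737 → 101256691502115668734/6740514530530341737
APPEND 1: p_15 = 1·101256691502115668734 + 2530153000410632889 = 103786844502526301623, q_15 = 1·6740514530530341737 + 168428701458969488 = 6908943231989311225 → 103786844502526301623/6908943231989311225

15/1
676/45
2719/181
46899/3122
1034497/68865
28589672423/1903173998
686923963993/45727555305
1402437600409/93358284608
52577115179126/3499984085801
1578715892974189/105092880858638
50571485690353174/3366472171562217
101256691502115668734/6740514530530341737
103786844502526301623/6908943231989311225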